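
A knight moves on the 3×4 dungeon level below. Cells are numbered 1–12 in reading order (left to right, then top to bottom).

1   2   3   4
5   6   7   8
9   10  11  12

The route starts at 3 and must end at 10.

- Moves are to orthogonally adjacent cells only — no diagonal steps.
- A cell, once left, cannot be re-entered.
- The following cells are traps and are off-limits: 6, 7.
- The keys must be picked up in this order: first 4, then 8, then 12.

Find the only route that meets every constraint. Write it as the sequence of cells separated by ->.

3 -> 4 -> 8 -> 12 -> 11 -> 10

The waypoints must appear in the order 4, 8, 12, with no cell reused.
Route from 3: right 1 to 4, down 2 to 12, left 2 to 10 — 5 moves in all.
Check: order respected (4 at step 1, 8 at step 2, 12 at step 3).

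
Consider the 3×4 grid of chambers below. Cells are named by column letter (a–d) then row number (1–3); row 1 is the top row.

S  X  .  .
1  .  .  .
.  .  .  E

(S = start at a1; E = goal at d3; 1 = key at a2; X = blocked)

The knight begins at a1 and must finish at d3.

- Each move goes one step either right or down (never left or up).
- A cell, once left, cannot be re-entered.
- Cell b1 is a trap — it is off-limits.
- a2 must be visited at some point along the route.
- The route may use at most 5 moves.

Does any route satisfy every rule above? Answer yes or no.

One route that works: a1 → a2 → a3 → b3 → c3 → d3.

yes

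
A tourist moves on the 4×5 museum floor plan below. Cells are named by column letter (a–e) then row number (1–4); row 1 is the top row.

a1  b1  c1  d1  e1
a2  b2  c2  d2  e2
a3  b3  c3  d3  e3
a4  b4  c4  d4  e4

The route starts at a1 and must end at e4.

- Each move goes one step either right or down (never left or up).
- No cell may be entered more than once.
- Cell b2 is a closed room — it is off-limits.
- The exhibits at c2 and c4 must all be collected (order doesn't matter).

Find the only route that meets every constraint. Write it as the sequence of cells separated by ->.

Moves only go right or down, so the column and row indices never decrease.
Route from a1: right 2 to c1, down 3 to c4, right 2 to e4 — 7 moves in all.
Check: all required cells visited.

a1 -> b1 -> c1 -> c2 -> c3 -> c4 -> d4 -> e4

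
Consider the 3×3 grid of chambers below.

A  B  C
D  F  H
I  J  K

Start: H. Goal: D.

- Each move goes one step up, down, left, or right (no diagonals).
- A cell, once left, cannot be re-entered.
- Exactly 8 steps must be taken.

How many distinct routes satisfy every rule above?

Need simple routes of exactly 8 moves from H to D (Manhattan distance 2, so 3 moves are spent on a detour and 3 undoing it).
No route satisfies every constraint, so the count is 0.

0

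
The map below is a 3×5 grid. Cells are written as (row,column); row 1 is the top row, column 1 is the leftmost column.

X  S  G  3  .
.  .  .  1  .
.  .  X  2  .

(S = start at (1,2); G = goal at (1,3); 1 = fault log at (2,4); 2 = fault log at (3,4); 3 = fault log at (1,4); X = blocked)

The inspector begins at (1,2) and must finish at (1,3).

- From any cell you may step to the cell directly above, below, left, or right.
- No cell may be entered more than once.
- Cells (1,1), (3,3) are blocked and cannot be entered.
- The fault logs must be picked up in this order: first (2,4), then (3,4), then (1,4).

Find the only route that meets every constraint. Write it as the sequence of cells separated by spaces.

The waypoints must appear in the order (2,4), (3,4), (1,4), with no cell reused.
Route from (1,2): down 1 to (2,2), right 2 to (2,4), down 1 to (3,4), right 1 to (3,5), up 2 to (1,5), left 2 to (1,3) — 9 moves in all.
Check: order respected (1 at step 3, 2 at step 4, 3 at step 8).

(1,2) (2,2) (2,3) (2,4) (3,4) (3,5) (2,5) (1,5) (1,4) (1,3)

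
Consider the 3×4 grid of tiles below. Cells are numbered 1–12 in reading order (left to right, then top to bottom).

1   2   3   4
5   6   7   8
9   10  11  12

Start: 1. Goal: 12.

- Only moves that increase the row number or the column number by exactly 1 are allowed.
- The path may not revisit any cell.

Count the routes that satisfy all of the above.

10

A right/down-only route from 1 to 12 makes exactly 2 down-moves and 3 right-moves in some order.
With no other constraints that would be C(5,2) = 10 routes.
That gives 10 routes.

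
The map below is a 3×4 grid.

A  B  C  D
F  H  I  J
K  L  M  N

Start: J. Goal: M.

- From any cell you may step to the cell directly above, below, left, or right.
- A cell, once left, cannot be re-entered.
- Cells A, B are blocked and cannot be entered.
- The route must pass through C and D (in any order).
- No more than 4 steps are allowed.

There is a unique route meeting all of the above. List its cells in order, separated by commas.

J, D, C, I, M

The 4-move cap with required stops at C, D leaves no slack for detours.
Route from J: up 1 to D, left 1 to C, down 2 to M — 4 moves in all.
Check: all required cells visited; 4 ≤ 4 moves.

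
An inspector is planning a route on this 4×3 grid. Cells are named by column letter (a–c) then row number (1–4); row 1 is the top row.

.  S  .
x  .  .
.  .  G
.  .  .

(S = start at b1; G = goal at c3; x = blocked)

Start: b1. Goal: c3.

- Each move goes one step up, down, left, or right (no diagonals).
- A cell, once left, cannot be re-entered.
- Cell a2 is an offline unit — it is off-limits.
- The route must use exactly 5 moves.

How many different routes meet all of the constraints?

Need simple routes of exactly 5 moves from b1 to c3 (Manhattan distance 3, so 1 moves are spent on a detour and 1 undoing it).
Enumerating: b1 b2 b3 b4 c4 c3 | b1 c1 c2 b2 b3 c3.
That gives 2 routes.

2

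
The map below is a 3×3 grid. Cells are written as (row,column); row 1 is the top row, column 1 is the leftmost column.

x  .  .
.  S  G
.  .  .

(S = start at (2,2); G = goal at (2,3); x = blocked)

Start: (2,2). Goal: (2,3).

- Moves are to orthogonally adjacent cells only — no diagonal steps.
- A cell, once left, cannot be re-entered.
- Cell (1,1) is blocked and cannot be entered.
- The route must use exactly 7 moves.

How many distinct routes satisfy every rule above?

Need simple routes of exactly 7 moves from (2,2) to (2,3) (Manhattan distance 1, so 3 moves are spent on a detour and 3 undoing it).
No route satisfies every constraint, so the count is 0.

0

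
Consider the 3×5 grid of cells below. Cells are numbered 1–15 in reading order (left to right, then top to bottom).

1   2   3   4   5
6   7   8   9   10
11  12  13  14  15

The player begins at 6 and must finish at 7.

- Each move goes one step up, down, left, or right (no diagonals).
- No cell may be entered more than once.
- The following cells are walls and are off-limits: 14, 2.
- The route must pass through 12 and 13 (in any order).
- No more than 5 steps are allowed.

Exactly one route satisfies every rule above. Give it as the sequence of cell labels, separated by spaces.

The 5-move cap with required stops at 12, 13 leaves no slack for detours.
Route from 6: down 1 to 11, right 2 to 13, up 1 to 8, left 1 to 7 — 5 moves in all.
Check: all required cells visited; 5 ≤ 5 moves.

6 11 12 13 8 7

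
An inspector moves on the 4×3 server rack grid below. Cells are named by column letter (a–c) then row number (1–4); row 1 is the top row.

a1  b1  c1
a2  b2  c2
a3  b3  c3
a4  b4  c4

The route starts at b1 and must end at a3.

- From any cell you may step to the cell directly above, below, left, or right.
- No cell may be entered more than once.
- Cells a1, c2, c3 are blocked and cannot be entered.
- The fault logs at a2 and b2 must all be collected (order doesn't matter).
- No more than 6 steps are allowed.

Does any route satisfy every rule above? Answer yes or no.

yes

One route that works: b1 → b2 → a2 → a3.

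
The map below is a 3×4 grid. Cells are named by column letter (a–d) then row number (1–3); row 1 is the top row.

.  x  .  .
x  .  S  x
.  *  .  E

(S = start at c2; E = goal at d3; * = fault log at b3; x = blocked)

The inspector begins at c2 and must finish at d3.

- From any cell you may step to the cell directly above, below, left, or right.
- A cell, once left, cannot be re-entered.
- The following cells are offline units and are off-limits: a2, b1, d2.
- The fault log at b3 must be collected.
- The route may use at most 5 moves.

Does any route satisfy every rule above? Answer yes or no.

yes

One route that works: c2 → b2 → b3 → c3 → d3.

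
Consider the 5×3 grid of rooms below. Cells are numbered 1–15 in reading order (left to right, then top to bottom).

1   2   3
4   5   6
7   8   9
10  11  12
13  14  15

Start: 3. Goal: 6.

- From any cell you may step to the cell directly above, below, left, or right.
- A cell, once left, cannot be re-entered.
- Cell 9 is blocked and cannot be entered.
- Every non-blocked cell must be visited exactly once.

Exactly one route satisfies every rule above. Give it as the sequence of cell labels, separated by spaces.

3 2 1 4 7 10 13 14 15 12 11 8 5 6

Need to visit all 14 open cells exactly once, starting at 3 and ending at 6.
Cell 13 has only two open neighbours (10 and 14), so the path must pass straight through it: one of those is the cell it's entered from and the other is where it exits.
Route from 3: 2× left (reaching 1), 4× down (reaching 13), 2× right (reaching 15), up to 12, left to 11, 2× up (reaching 5), right to 6 — 13 moves in all.
Check: all 14 open cells covered.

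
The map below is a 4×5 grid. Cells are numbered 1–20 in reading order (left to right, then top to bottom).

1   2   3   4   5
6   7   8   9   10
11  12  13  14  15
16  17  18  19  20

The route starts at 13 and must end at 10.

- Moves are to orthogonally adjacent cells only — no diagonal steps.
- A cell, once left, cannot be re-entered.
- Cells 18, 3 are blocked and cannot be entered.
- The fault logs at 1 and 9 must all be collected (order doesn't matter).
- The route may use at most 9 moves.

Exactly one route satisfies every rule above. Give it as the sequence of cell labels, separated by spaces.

Any route must reach 1 and 9 and still end at 10 within 9 moves, so the order of the required stops is forced.
Route from 13: 2× left (reaching 11), 2× up (reaching 1), right to 2, down to 7, 3× right (reaching 10) — 9 moves in all.
Check: all required cells visited; 9 ≤ 9 moves.

13 12 11 6 1 2 7 8 9 10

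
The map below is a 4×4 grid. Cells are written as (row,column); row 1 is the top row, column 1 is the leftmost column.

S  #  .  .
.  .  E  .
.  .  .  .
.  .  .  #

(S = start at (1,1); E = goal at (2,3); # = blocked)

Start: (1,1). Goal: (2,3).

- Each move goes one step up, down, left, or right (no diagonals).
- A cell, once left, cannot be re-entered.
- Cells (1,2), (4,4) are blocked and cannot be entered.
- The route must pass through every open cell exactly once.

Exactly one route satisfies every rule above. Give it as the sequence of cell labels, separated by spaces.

(1,1) (2,1) (2,2) (3,2) (3,1) (4,1) (4,2) (4,3) (3,3) (3,4) (2,4) (1,4) (1,3) (2,3)

Need to visit all 14 open cells exactly once, starting at (1,1) and ending at (2,3).
Cell (1,3) has only two open neighbours ((2,3) and (1,4)), so the path must pass straight through it: one of those is the cell it's entered from and the other is where it exits.
Route from (1,1): down 1 to (2,1), right 1 to (2,2), down 1 to (3,2), left 1 to (3,1), down 1 to (4,1), right 2 to (4,3), up 1 to (3,3), right 1 to (3,4), up 2 to (1,4), left 1 to (1,3), down 1 to (2,3) — 13 moves in all.
Check: all 14 open cells covered.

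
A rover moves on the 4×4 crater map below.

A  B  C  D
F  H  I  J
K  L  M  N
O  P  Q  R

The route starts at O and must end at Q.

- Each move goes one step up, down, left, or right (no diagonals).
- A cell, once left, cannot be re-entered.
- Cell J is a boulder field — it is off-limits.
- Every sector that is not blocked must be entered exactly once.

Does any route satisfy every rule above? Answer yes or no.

Cell D has only one open neighbour but is neither the start nor the goal, so a Hamiltonian route would have to both enter and leave it through the same neighbour — impossible without revisiting.

no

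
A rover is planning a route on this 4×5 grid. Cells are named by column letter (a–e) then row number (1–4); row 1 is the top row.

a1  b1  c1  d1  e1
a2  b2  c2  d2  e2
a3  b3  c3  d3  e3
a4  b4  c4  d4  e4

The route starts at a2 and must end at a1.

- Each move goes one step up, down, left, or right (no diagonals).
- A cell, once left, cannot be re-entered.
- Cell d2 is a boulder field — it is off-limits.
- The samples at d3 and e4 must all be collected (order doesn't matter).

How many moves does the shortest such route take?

13

Any route passes through d3 and e4 in some order between a2 and a1. Summing Manhattan distances along each leg and taking the cheapest ordering (a2 → d3 → e4 → a1) gives a lower bound of 4 + 2 + 7 = 13 moves.
A route of 13 moves achieves this: a2 → a3 → a4 → b4 → c4 → d4 → e4 → e3 → d3 → c3 → c2 → c1 → b1 → a1.
Since 13 matches the lower bound, it is optimal.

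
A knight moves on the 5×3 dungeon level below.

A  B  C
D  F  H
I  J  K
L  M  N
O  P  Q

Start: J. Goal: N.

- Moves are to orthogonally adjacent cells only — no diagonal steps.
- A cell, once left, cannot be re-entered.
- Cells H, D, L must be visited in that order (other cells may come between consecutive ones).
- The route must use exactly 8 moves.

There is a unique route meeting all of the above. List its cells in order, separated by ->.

The waypoints must appear in the order H, D, L, with no cell reused.
Route from J: right to K, up to H, 2× left (reaching D), 2× down (reaching L), 2× right (reaching N) — 8 moves in all.
Check: order respected (H at step 2, D at step 4, L at step 6); 8 moves as required.

J -> K -> H -> F -> D -> I -> L -> M -> N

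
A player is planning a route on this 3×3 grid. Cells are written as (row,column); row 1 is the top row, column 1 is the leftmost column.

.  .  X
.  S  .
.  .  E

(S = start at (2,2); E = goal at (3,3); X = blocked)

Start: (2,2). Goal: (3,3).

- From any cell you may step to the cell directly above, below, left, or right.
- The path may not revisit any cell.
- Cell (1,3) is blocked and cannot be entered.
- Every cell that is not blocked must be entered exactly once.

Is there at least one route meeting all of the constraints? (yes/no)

no

Colour the cells like a checkerboard: each orthogonal step flips colour, so a Hamiltonian route alternates colours. Here there are 4 cells of one colour and 4 of the other, with start on the same colour as the goal — the counts and endpoints can't be arranged into an alternating sequence of length 8, so no Hamiltonian route exists.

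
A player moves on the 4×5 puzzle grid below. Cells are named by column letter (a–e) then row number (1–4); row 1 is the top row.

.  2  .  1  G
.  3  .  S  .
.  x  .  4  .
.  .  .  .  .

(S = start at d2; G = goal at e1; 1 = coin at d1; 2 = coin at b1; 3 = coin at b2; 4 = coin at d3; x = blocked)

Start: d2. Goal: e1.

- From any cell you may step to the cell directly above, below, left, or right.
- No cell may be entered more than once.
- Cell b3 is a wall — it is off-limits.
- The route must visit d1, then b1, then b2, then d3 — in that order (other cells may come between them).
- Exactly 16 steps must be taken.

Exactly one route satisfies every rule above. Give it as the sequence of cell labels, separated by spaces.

The waypoints must appear in the order d1, b1, b2, d3, with no cell reused.
Route from d2: up to d1, 2× left (reaching b1), down to b2, left to a2, 2× down (reaching a4), 2× right (reaching c4), up to c3, right to d3, down to d4, right to e4, 3× up (reaching e1) — 16 moves in all.
Check: order respected (1 at step 1, 2 at step 3, 3 at step 4, 4 at step 11); 16 moves as required.

d2 d1 c1 b1 b2 a2 a3 a4 b4 c4 c3 d3 d4 e4 e3 e2 e1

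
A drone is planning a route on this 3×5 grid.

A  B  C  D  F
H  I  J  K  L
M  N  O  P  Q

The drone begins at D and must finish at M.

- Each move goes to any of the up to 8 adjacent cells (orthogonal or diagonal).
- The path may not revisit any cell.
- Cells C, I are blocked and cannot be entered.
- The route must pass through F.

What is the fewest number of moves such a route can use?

5

Any route passes through F somewhere between D and M. Summing Chebyshev distances along the two legs (D → F → M) gives a lower bound of 1 + 4 = 5 moves.
A route of 5 moves achieves this: D → F → K → J → N → M.
Since 5 matches the lower bound, it is optimal.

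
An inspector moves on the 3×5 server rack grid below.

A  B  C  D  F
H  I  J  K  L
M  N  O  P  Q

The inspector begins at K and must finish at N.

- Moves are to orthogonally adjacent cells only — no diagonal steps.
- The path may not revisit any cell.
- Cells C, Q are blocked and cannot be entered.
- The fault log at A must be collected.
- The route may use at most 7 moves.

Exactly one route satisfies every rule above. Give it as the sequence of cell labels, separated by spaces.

K J I B A H M N

The budget equals the shortest possible length, so every move has to be on a shortest route through the required cells.
Route from K: 2× left (reaching I), up to B, left to A, 2× down (reaching M), right to N — 7 moves in all.
Check: all required cells visited; 7 ≤ 7 moves.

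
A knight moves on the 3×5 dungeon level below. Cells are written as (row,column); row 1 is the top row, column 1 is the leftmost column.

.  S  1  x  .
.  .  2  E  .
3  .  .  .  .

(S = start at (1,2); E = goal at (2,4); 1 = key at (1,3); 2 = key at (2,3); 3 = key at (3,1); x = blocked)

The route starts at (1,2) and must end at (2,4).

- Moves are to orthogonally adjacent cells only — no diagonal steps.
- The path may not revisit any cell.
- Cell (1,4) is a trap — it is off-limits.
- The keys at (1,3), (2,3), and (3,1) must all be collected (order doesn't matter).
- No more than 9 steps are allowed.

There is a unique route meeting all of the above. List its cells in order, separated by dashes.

(1,2) - (1,3) - (2,3) - (2,2) - (2,1) - (3,1) - (3,2) - (3,3) - (3,4) - (2,4)

The 9-move cap with required stops at (1,3), (2,3), (3,1) leaves no slack for detours.
Route from (1,2): right 1 to (1,3), down 1 to (2,3), left 2 to (2,1), down 1 to (3,1), right 3 to (3,4), up 1 to (2,4) — 9 moves in all.
Check: all required cells visited; 9 ≤ 9 moves.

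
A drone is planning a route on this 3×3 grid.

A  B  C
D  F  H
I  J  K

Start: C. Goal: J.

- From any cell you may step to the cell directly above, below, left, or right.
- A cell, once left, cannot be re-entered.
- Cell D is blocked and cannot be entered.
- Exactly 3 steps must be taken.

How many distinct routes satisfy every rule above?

3

Need simple routes of exactly 3 moves from C to J (Manhattan distance 3, so 0 moves are spent on a detour and 0 undoing it).
Enumerating: C H K J | C H F J | C B F J.
That gives 3 routes.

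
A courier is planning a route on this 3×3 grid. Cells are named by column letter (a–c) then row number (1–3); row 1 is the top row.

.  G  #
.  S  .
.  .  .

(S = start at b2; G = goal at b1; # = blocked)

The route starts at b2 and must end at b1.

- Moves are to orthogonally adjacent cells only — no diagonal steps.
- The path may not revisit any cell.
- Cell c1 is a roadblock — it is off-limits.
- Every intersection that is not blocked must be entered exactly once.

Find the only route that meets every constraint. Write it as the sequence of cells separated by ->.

b2 -> c2 -> c3 -> b3 -> a3 -> a2 -> a1 -> b1

Need to visit all 8 open cells exactly once, starting at b2 and ending at b1.
Cell c3 has only two open neighbours (c2 and b3), so the path must pass straight through it: one of those is the cell it's entered from and the other is where it exits.
Route from b2: right to c2, down to c3, 2× left (reaching a3), 2× up (reaching a1), right to b1 — 7 moves in all.
Check: all 8 open cells covered.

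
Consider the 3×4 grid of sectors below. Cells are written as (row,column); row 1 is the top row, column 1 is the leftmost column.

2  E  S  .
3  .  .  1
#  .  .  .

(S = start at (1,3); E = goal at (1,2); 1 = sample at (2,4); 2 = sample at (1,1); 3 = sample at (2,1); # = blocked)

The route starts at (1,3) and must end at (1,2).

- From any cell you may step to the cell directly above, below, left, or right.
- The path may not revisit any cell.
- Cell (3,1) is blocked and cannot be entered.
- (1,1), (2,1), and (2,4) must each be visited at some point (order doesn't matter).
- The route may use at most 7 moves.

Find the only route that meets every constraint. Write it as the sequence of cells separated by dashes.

The budget equals the shortest possible length, so every move has to be on a shortest route through the required cells.
Route from (1,3): right 1 to (1,4), down 1 to (2,4), left 3 to (2,1), up 1 to (1,1), right 1 to (1,2) — 7 moves in all.
Check: all required cells visited; 7 ≤ 7 moves.

(1,3) - (1,4) - (2,4) - (2,3) - (2,2) - (2,1) - (1,1) - (1,2)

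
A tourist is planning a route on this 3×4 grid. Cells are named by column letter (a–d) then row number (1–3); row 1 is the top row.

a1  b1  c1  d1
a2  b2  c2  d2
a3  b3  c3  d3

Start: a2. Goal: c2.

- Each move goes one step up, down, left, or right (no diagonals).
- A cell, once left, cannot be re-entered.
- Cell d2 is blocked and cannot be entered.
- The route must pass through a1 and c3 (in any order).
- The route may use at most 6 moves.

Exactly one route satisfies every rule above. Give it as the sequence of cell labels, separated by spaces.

a2 a1 b1 b2 b3 c3 c2

The budget equals the shortest possible length, so every move has to be on a shortest route through the required cells.
Route from a2: up to a1, right to b1, 2× down (reaching b3), right to c3, up to c2 — 6 moves in all.
Check: all required cells visited; 6 ≤ 6 moves.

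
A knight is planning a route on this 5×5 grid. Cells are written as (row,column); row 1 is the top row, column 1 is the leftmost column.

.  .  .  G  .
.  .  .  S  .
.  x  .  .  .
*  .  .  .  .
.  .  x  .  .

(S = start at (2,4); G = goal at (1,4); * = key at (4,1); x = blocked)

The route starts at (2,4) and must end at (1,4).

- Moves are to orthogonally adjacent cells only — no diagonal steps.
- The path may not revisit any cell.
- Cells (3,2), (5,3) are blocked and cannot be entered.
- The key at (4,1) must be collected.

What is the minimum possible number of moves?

11

Any route passes through (4,1) somewhere between (2,4) and (1,4). Summing Manhattan distances along the two legs ((2,4) → (4,1) → (1,4)) gives a lower bound of 5 + 6 = 11 moves.
A route of 11 moves achieves this: (2,4) → (3,4) → (4,4) → (4,3) → (4,2) → (4,1) → (3,1) → (2,1) → (1,1) → (1,2) → (1,3) → (1,4).
Since 11 matches the lower bound, it is optimal.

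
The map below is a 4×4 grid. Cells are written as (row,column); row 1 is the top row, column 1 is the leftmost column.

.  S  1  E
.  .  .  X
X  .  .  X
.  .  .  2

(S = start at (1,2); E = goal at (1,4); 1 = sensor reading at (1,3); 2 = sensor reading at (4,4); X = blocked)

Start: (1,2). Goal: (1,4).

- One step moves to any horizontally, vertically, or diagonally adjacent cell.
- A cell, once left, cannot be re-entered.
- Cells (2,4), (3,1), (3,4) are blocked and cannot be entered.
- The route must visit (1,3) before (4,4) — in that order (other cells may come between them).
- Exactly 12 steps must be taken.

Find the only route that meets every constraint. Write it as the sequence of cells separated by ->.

The waypoints must appear in the order (1,3), (4,4), with no cell reused.
Route from (1,2): right to (1,3), down-left to (2,2), up-left to (1,1), down to (2,1), down-right to (3,2), down-left to (4,1), 3× right (reaching (4,4)), up-left to (3,3), up to (2,3), up-right to (1,4) — 12 moves in all.
Check: order respected (1 at step 1, 2 at step 9); 12 moves as required.

(1,2) -> (1,3) -> (2,2) -> (1,1) -> (2,1) -> (3,2) -> (4,1) -> (4,2) -> (4,3) -> (4,4) -> (3,3) -> (2,3) -> (1,4)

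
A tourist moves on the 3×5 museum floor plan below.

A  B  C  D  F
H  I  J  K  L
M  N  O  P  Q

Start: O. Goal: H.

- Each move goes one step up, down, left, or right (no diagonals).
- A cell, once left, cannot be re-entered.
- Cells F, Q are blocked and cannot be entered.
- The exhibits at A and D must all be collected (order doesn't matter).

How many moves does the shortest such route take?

7

Any route passes through A and D in some order between O and H. Summing Manhattan distances along each leg and taking the cheapest ordering (O → D → A → H) gives a lower bound of 3 + 3 + 1 = 7 moves.
A route of 7 moves achieves this: O → J → K → D → C → B → A → H.
Since 7 matches the lower bound, it is optimal.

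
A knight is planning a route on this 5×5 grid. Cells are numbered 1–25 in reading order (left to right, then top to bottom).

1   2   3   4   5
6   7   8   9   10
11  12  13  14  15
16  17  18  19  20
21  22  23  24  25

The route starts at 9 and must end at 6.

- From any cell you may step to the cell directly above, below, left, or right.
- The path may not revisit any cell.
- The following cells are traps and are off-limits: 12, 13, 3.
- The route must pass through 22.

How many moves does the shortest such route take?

9

Any route passes through 22 somewhere between 9 and 6. Summing Manhattan distances along the two legs (9 → 22 → 6) gives a lower bound of 5 + 4 = 9 moves.
A route of 9 moves achieves this: 9 → 14 → 19 → 24 → 23 → 22 → 17 → 16 → 11 → 6.
Since 9 matches the lower bound, it is optimal.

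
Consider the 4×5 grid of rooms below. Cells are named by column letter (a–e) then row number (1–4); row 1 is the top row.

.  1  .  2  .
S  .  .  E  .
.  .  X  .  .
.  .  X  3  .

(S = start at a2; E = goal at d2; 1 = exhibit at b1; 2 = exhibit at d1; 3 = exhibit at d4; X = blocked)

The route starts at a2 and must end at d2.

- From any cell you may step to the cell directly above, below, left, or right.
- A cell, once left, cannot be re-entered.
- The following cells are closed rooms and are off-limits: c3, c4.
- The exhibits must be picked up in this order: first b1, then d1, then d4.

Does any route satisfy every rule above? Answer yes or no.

yes

One route that works: a2 → a1 → b1 → c1 → d1 → e1 → e2 → e3 → e4 → d4 → d3 → d2.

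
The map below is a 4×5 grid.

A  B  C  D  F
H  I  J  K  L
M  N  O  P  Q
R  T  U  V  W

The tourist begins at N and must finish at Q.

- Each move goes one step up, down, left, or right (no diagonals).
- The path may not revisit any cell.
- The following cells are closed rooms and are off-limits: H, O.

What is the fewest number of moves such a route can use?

The Manhattan distance from N to Q is |3−3| + |2−5| = 3, so at least 3 moves are needed.
That bound ignores the blocked cells. Measuring each leg by the fewest moves that actually steer around them (N→Q: 5) raises the lower bound to 5.
A route of 5 moves exists: N → I → J → K → P → Q.
Since 5 matches that lower bound, it is optimal.

5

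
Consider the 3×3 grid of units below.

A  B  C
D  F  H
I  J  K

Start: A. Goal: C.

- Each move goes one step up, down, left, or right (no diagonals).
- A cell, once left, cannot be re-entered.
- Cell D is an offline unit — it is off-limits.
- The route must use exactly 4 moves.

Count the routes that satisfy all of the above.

1

Need simple routes of exactly 4 moves from A to C (Manhattan distance 2, so 1 moves are spent on a detour and 1 undoing it).
Enumerating: A B F H C.
That gives 1 route.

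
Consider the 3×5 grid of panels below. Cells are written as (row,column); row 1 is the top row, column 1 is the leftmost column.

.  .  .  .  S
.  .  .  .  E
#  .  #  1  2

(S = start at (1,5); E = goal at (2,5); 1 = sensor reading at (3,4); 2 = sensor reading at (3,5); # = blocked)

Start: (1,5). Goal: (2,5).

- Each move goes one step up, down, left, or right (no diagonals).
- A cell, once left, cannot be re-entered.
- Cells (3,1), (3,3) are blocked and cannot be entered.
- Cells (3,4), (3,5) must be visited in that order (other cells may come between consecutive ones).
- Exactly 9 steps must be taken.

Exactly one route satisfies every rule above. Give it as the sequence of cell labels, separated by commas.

The waypoints must appear in the order (3,4), (3,5), with no cell reused.
Route from (1,5): left 3 to (1,2), down 1 to (2,2), right 2 to (2,4), down 1 to (3,4), right 1 to (3,5), up 1 to (2,5) — 9 moves in all.
Check: order respected (1 at step 7, 2 at step 8); 9 moves as required.

(1,5), (1,4), (1,3), (1,2), (2,2), (2,3), (2,4), (3,4), (3,5), (2,5)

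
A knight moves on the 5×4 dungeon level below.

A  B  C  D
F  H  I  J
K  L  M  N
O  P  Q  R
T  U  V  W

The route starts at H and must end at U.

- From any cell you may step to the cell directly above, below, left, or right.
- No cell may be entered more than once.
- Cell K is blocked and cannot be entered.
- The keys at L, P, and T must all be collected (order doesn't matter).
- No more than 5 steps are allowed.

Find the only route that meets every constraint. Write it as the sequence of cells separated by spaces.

H L P O T U

The 5-move cap with required stops at L, P, T leaves no slack for detours.
Route from H: 2× down (reaching P), left to O, down to T, right to U — 5 moves in all.
Check: all required cells visited; 5 ≤ 5 moves.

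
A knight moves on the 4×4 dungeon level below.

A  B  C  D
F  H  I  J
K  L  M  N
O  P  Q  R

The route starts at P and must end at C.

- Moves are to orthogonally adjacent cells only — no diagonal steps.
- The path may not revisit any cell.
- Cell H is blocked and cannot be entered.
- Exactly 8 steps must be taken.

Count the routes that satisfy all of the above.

Need simple routes of exactly 8 moves from P to C (Manhattan distance 4, so 2 moves are spent on a detour and 2 undoing it).
Enumerating: P L M Q R N J D C | P L M Q R N J I C | P O K L M I J D C | P O K L M N J D C | P O K L M N J I C | P Q M L K F A B C | P Q R N M I J D C.
That gives 7 routes.

7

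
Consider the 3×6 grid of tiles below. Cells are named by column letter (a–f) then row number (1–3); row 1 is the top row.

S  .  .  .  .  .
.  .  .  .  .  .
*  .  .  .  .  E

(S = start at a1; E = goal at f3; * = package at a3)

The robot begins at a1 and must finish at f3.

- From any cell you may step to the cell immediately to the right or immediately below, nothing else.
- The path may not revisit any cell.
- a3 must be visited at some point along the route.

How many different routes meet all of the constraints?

A right/down-only route from a1 to f3 makes exactly 2 down-moves and 5 right-moves in some order.
With no other constraints that would be C(7,2) = 21 routes.
Split at a3 and multiply the segment counts: a1→a3: 1; a3→f3: 1; product = 1.
That gives 1 route.

1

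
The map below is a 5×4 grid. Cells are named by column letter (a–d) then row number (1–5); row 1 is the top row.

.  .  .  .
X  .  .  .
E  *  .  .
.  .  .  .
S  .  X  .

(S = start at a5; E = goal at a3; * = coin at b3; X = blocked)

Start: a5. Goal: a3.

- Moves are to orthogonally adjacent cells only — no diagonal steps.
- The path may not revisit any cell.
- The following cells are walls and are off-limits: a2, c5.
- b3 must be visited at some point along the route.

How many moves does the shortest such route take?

Any route passes through b3 somewhere between a5 and a3. Summing Manhattan distances along the two legs (a5 → b3 → a3) gives a lower bound of 3 + 1 = 4 moves.
A route of 4 moves achieves this: a5 → a4 → b4 → b3 → a3.
Since 4 matches the lower bound, it is optimal.

4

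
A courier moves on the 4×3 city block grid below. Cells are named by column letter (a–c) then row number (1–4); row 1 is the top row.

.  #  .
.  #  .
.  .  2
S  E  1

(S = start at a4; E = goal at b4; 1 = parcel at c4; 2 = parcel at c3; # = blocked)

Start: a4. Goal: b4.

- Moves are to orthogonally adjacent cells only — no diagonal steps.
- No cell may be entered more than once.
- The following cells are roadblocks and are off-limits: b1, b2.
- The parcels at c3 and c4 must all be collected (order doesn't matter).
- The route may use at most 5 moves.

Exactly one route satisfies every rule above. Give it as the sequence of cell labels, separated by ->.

The 5-move cap with required stops at c3, c4 leaves no slack for detours.
Route from a4: up to a3, 2× right (reaching c3), down to c4, left to b4 — 5 moves in all.
Check: all required cells visited; 5 ≤ 5 moves.

a4 -> a3 -> b3 -> c3 -> c4 -> b4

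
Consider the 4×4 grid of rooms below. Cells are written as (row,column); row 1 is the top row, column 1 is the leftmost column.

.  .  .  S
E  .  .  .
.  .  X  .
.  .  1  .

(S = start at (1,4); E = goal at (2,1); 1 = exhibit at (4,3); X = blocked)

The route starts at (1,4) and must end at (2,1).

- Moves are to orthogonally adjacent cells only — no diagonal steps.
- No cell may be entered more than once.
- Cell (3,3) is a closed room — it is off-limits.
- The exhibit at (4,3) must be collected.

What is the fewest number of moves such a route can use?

Any route passes through (4,3) somewhere between (1,4) and (2,1). Summing Manhattan distances along the two legs ((1,4) → (4,3) → (2,1)) gives a lower bound of 4 + 4 = 8 moves.
A route of 8 moves achieves this: (1,4) → (2,4) → (3,4) → (4,4) → (4,3) → (4,2) → (3,2) → (2,2) → (2,1).
Since 8 matches the lower bound, it is optimal.

8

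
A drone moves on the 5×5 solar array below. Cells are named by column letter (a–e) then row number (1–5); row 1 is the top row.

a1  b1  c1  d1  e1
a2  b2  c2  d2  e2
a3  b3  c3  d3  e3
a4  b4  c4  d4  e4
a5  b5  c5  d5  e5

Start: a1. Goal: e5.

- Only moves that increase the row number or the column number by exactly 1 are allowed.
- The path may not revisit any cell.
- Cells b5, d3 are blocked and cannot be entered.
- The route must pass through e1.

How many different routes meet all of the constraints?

A right/down-only route from a1 to e5 makes exactly 4 down-moves and 4 right-moves in some order.
With no other constraints that would be C(8,4) = 70 routes.
Split at e1 and multiply the segment counts (each segment already excludes blocked cells): a1→e1: 1; e1→e5: 1; product = 1.
That gives 1 route.

1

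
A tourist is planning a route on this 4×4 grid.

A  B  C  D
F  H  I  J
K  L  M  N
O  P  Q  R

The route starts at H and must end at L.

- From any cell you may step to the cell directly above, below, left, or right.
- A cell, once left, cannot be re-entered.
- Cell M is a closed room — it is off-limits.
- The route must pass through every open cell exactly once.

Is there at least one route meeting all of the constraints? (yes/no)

Colour the cells like a checkerboard: each orthogonal step flips colour, so a Hamiltonian route alternates colours. Here there are 7 cells of one colour and 8 of the other, with start on the opposite colour to the goal — the counts and endpoints can't be arranged into an alternating sequence of length 15, so no Hamiltonian route exists.

no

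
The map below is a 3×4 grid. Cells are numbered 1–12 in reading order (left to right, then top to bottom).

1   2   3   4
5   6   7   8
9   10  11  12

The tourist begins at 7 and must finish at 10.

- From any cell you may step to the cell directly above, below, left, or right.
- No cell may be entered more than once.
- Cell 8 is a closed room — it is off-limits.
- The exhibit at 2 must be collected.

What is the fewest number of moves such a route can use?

Any route passes through 2 somewhere between 7 and 10. Summing Manhattan distances along the two legs (7 → 2 → 10) gives a lower bound of 2 + 2 = 4 moves.
A route of 4 moves achieves this: 7 → 3 → 2 → 6 → 10.
Since 4 matches the lower bound, it is optimal.

4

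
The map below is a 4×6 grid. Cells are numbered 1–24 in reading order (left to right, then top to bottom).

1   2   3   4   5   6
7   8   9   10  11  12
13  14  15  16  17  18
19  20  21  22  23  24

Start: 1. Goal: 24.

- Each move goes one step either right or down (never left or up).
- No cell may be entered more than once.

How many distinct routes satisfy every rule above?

56

A right/down-only route from 1 to 24 makes exactly 3 down-moves and 5 right-moves in some order.
With no other constraints that would be C(8,3) = 56 routes.
That gives 56 routes.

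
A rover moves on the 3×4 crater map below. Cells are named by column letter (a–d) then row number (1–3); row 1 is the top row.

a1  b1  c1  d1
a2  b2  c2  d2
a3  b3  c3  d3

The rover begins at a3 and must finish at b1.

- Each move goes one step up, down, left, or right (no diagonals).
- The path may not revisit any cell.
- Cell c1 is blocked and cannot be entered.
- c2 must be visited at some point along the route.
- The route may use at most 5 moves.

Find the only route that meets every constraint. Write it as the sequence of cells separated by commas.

a3, b3, c3, c2, b2, b1

The budget equals the shortest possible length, so every move has to be on a shortest route through the required cells.
Route from a3: 2× right (reaching c3), up to c2, left to b2, up to b1 — 5 moves in all.
Check: all required cells visited; 5 ≤ 5 moves.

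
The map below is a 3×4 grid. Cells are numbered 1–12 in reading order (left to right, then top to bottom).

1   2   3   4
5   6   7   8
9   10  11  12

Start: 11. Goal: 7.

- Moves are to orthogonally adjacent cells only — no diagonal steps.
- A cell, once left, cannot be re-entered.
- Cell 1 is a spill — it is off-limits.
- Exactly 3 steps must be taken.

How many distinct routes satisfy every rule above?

Need simple routes of exactly 3 moves from 11 to 7 (Manhattan distance 1, so 1 moves are spent on a detour and 1 undoing it).
Enumerating: 11 10 6 7 | 11 12 8 7.
That gives 2 routes.

2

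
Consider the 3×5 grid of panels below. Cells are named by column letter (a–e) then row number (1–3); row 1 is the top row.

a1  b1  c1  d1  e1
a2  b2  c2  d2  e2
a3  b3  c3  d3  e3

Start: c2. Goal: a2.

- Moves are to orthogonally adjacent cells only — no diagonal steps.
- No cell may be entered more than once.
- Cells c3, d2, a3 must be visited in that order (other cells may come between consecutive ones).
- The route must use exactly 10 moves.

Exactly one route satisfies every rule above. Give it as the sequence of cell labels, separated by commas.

The waypoints must appear in the order c3, d2, a3, with no cell reused.
Route from c2: down 1 to c3, right 1 to d3, up 2 to d1, left 2 to b1, down 2 to b3, left 1 to a3, up 1 to a2 — 10 moves in all.
Check: order respected (c3 at step 1, d2 at step 3, a3 at step 9); 10 moves as required.

c2, c3, d3, d2, d1, c1, b1, b2, b3, a3, a2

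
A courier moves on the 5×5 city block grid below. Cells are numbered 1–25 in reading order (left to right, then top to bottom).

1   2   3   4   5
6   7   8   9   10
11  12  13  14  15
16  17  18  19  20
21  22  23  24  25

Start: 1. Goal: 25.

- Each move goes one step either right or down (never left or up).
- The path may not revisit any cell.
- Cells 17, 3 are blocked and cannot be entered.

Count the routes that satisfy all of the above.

A right/down-only route from 1 to 25 makes exactly 4 down-moves and 4 right-moves in some order.
With no other constraints that would be C(8,4) = 70 routes.
Subtract routes through each blocked cell (inclusion–exclusion for overlaps): − through 3: 15 − through 17: 16 → 39.
That gives 39 routes.

39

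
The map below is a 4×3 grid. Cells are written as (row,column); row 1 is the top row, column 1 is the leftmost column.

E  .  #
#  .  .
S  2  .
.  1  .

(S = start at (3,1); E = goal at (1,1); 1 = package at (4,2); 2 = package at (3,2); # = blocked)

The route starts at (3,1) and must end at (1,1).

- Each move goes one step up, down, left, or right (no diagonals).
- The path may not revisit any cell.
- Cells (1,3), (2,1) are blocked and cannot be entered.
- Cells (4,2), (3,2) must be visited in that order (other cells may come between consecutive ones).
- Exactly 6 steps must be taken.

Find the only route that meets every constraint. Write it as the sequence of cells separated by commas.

The waypoints must appear in the order (4,2), (3,2), with no cell reused.
Route from (3,1): down 1 to (4,1), right 1 to (4,2), up 3 to (1,2), left 1 to (1,1) — 6 moves in all.
Check: order respected (1 at step 2, 2 at step 3); 6 moves as required.

(3,1), (4,1), (4,2), (3,2), (2,2), (1,2), (1,1)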